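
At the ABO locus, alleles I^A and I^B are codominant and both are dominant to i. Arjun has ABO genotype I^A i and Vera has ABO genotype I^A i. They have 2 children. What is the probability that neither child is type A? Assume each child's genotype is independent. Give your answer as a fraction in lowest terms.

ABO cross I^A i × I^A i → 1/4 O, 3/4 A.
So P(type A) = 3/4 per child.
P(not type A) = 1/4 for one child; (1/4)^2 = 1/16.

1/16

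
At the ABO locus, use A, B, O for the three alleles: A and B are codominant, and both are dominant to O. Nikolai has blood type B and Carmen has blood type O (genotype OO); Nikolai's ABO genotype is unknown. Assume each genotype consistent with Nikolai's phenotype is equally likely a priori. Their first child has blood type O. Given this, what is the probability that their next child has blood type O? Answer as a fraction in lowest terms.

Possible genotypes: Nikolai ∈ {BB, BO}; Carmen ∈ {OO}.
Weight each parental genotype pair by prior × P(type-O child):
  BO × OO: posterior weight 1; P(next child type O) = 1/2.
Weighted sum = 1/2.

1/2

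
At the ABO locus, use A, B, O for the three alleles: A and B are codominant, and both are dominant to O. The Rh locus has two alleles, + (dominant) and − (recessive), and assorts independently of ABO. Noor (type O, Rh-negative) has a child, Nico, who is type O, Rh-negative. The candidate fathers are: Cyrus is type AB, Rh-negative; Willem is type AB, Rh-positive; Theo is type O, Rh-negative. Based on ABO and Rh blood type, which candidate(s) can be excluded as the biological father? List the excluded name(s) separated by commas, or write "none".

A candidate is excluded only if no genotype consistent with his phenotype could produce a type O, Rh-negative child with a type O, Rh-negative mother.
Cyrus (type AB, Rh-): no genotype consistent with that phenotype can produce a type-O Rh- child with a type-O mother.
Willem (type AB, Rh+): no genotype consistent with that phenotype can produce a type-O Rh- child with a type-O mother.

Cyrus, Willem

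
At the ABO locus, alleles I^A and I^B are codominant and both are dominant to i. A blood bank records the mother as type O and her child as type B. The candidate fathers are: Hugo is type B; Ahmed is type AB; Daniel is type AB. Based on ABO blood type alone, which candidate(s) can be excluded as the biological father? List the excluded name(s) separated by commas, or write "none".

A candidate is excluded only if no genotype consistent with his phenotype could produce a type B child with a type O mother.
Every candidate has at least one consistent genotype combination, so none can be excluded.

none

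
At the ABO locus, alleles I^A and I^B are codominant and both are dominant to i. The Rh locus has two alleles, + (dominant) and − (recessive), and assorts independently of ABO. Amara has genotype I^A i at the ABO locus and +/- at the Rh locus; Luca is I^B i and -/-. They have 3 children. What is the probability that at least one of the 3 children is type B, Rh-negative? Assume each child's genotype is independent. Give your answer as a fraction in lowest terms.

169/512

ABO cross I^A i × I^B i → 1/4 O, 1/4 A, 1/4 B, 1/4 AB.
Rh cross +/- × -/- → 1/2 Rh+, 1/2 Rh-; so P(type B, Rh-negative) = 1/4 × 1/2 = 1/8 per child.
P(none) = (7/8)^3 = 343/512; P(at least one) = 1 − 343/512 = 169/512.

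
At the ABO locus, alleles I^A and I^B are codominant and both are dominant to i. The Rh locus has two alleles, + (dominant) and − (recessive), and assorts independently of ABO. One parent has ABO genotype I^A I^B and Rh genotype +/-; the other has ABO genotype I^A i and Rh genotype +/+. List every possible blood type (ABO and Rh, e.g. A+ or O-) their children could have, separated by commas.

A+, B+, AB+

Gametes from I^A I^B × I^A i give offspring ABO genotypes I^A I^A, I^A I^B, I^A i, I^B i, i.e. phenotypes A, B, AB.
Rh cross +/- × +/+ → phenotypes Rh+.
Combining independently: A+, B+, AB+.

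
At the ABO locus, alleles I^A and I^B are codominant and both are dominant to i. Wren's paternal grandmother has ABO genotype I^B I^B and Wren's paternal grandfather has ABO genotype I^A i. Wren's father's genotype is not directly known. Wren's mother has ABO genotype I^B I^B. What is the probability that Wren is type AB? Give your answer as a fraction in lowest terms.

Wren's father's ABO genotype from I^B I^B × I^A i: 1/2 I^A I^B, 1/2 I^B i.
Crossing each possibility with the mother I^B I^B and summing P(type AB): 1/2·1/2 + 1/2·0 = 1/4.

1/4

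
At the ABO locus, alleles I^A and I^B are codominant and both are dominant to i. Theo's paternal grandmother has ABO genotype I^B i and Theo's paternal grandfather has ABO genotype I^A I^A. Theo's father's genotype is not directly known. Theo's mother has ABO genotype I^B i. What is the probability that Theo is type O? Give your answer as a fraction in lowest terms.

1/8

Theo's father's ABO genotype from I^B i × I^A I^A: 1/2 I^A I^B, 1/2 I^A i.
Crossing each possibility with the mother I^B i and summing P(type O): 1/2·0 + 1/2·1/4 = 1/8.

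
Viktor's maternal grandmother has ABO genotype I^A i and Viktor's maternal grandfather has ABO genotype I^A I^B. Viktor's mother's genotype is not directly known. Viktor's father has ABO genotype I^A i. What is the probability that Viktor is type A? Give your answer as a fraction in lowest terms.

Viktor's mother's ABO genotype from I^A i × I^A I^B: 1/4 I^A I^A, 1/4 I^A I^B, 1/4 I^A i, 1/4 I^B i.
Crossing each possibility with the father I^A i and summing P(type A): 1/4·1 + 1/4·1/2 + 1/4·3/4 + 1/4·1/4 = 5/8.

5/8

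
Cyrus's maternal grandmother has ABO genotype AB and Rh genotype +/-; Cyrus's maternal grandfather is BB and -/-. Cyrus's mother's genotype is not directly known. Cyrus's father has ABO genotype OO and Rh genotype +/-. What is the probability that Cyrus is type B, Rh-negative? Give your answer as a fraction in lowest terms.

Cyrus's mother's ABO genotype from AB × BB: 1/2 AB, 1/2 BB.
Crossing each possibility with the father OO and summing P(type B): 1/2·1/2 + 1/2·1 = 3/4.
Similarly for Rh via the mother's Rh distribution: P(Rh-) = 3/8.
Independent loci: 3/4 × 3/8 = 9/32.

9/32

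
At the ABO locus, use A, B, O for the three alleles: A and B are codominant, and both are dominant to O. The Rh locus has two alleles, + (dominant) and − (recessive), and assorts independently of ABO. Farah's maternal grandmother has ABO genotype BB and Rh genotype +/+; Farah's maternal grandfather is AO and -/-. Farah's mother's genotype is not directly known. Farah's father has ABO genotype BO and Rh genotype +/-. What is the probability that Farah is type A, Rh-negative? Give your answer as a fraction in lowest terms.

1/32

Farah's mother's ABO genotype from BB × AO: 1/2 AB, 1/2 BO.
Crossing each possibility with the father BO and summing P(type A): 1/2·1/4 + 1/2·0 = 1/8.
Similarly for Rh via the mother's Rh distribution: P(Rh-) = 1/4.
Independent loci: 1/8 × 1/4 = 1/32.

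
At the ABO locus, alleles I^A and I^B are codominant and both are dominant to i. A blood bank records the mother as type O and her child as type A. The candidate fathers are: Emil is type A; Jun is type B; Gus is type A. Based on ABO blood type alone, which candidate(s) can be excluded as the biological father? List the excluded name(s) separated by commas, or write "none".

Jun

A candidate is excluded only if no genotype consistent with his phenotype could produce a type A child with a type O mother.
Jun (type B): no genotype consistent with that phenotype can produce a type-A child with a type-O mother.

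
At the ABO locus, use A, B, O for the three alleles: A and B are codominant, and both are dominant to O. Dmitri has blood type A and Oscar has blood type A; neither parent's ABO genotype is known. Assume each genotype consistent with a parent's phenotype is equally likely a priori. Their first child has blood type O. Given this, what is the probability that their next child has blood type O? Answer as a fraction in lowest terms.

Possible genotypes: Dmitri ∈ {AA, AO}; Oscar ∈ {AA, AO}.
Weight each parental genotype pair by prior × P(type-O child):
  AO × AO: posterior weight 1; P(next child type O) = 1/4.
Weighted sum = 1/4.

1/4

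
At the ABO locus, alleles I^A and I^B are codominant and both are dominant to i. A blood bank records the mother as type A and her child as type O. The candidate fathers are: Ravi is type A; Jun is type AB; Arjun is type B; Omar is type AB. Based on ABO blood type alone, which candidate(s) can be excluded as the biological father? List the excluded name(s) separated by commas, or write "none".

Jun, Omar

A candidate is excluded only if no genotype consistent with his phenotype could produce a type O child with a type A mother.
Jun (type AB): no genotype consistent with that phenotype can produce a type-O child with a type-A mother.
Omar (type AB): no genotype consistent with that phenotype can produce a type-O child with a type-A mother.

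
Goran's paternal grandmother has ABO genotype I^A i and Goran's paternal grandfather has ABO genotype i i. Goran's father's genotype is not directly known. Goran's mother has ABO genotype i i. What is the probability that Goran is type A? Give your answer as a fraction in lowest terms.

Goran's father's ABO genotype from I^A i × i i: 1/2 I^A i, 1/2 i i.
Crossing each possibility with the mother i i and summing P(type A): 1/2·1/2 + 1/2·0 = 1/4.

1/4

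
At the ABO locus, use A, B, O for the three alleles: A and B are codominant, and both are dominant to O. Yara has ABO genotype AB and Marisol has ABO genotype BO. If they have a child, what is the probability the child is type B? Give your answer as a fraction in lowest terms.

ABO cross AB × BO → offspring phenotypes: 1/4 A, 1/2 B, 1/4 AB.
So P(type B) = 1/2.

1/2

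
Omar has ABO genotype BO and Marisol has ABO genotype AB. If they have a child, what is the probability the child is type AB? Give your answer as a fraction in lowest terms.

ABO cross BO × AB → offspring phenotypes: 1/4 A, 1/2 B, 1/4 AB.
So P(type AB) = 1/4.

1/4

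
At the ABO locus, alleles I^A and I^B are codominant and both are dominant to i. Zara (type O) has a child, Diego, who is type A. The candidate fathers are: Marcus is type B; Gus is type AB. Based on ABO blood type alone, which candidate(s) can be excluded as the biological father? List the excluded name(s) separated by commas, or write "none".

Marcus

A candidate is excluded only if no genotype consistent with his phenotype could produce a type A child with a type O mother.
Marcus (type B): no genotype consistent with that phenotype can produce a type-A child with a type-O mother.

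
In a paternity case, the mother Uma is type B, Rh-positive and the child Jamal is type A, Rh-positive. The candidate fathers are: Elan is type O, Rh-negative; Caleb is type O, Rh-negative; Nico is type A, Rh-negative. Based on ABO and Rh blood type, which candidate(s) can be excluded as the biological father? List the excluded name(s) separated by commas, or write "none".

Elan, Caleb

A candidate is excluded only if no genotype consistent with his phenotype could produce a type A, Rh-positive child with a type B, Rh-positive mother.
Elan (type O, Rh-): no genotype consistent with that phenotype can produce a type-A Rh+ child with a type-B mother.
Caleb (type O, Rh-): no genotype consistent with that phenotype can produce a type-A Rh+ child with a type-B mother.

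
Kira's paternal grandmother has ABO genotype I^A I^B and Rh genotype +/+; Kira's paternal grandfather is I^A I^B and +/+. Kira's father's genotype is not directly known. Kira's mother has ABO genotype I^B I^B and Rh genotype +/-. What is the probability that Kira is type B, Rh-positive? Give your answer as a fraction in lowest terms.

1/2

Kira's father's ABO genotype from I^A I^B × I^A I^B: 1/4 I^A I^A, 1/2 I^A I^B, 1/4 I^B I^B.
Crossing each possibility with the mother I^B I^B and summing P(type B): 1/4·0 + 1/2·1/2 + 1/4·1 = 1/2.
Similarly for Rh via the father's Rh distribution: P(Rh+) = 1.
Independent loci: 1/2 × 1 = 1/2.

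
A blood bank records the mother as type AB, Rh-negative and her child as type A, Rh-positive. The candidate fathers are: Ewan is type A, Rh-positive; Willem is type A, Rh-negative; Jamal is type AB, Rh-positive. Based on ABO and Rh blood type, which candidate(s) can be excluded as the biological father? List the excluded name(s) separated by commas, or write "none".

A candidate is excluded only if no genotype consistent with his phenotype could produce a type A, Rh-positive child with a type AB, Rh-negative mother.
Willem (type A, Rh-): no genotype consistent with that phenotype can produce a type-A Rh+ child with a type-AB mother.

Willem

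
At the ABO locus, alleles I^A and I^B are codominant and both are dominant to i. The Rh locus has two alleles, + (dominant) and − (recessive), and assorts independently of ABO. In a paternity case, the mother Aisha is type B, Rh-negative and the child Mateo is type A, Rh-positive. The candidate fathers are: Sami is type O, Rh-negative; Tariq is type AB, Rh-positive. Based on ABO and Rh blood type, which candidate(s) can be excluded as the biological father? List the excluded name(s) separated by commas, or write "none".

Sami

A candidate is excluded only if no genotype consistent with his phenotype could produce a type A, Rh-positive child with a type B, Rh-negative mother.
Sami (type O, Rh-): no genotype consistent with that phenotype can produce a type-A Rh+ child with a type-B mother.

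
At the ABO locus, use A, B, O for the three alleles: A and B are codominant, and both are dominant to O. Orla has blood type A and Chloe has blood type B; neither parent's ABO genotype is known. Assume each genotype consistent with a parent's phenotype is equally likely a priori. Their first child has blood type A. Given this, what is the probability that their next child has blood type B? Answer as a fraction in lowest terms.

1/12

Possible genotypes: Orla ∈ {AA, AO}; Chloe ∈ {BB, BO}.
Weight each parental genotype pair by prior × P(type-A child):
  AA × BO: posterior weight 2/3; P(next child type B) = 0.
  AO × BO: posterior weight 1/3; P(next child type B) = 1/4.
Weighted sum = 1/12.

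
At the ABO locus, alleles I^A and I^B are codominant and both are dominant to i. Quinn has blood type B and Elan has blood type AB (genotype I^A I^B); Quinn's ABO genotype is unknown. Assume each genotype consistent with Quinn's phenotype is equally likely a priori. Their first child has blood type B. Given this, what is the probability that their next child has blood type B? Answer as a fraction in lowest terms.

1/2

Possible genotypes: Quinn ∈ {I^B I^B, I^B i}; Elan ∈ {I^A I^B}.
Weight each parental genotype pair by prior × P(type-B child):
  I^B I^B × I^A I^B: posterior weight 1/2; P(next child type B) = 1/2.
  I^B i × I^A I^B: posterior weight 1/2; P(next child type B) = 1/2.
Weighted sum = 1/2.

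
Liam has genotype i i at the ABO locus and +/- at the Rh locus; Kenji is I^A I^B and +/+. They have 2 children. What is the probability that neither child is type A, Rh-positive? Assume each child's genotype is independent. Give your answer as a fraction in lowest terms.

ABO cross i i × I^A I^B → 1/2 A, 1/2 B.
Rh cross +/- × +/+ → 1 Rh+; so P(type A, Rh-positive) = 1/2 × 1 = 1/2 per child.
P(not type A, Rh-positive) = 1/2 for one child; (1/2)^2 = 1/4.

1/4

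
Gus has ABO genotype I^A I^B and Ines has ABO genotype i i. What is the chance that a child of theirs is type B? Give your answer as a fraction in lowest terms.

ABO cross I^A I^B × i i → offspring phenotypes: 1/2 A, 1/2 B.
So P(type B) = 1/2.

1/2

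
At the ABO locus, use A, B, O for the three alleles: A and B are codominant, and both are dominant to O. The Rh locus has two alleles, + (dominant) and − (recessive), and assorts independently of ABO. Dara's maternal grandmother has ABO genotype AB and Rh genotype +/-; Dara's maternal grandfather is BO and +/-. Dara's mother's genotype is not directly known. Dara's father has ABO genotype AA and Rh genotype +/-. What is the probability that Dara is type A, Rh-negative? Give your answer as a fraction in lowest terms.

Dara's mother's ABO genotype from AB × BO: 1/4 AB, 1/4 AO, 1/4 BB, 1/4 BO.
Crossing each possibility with the father AA and summing P(type A): 1/4·1/2 + 1/4·1 + 1/4·0 + 1/4·1/2 = 1/2.
Similarly for Rh via the mother's Rh distribution: P(Rh-) = 1/4.
Independent loci: 1/2 × 1/4 = 1/8.

1/8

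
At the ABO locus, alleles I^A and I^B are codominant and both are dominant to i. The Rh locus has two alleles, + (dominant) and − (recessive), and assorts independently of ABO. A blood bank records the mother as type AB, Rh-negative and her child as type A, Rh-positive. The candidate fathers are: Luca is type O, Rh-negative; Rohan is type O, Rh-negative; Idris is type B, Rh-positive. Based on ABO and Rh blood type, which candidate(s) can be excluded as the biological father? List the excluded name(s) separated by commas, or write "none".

Luca, Rohan

A candidate is excluded only if no genotype consistent with his phenotype could produce a type A, Rh-positive child with a type AB, Rh-negative mother.
Luca (type O, Rh-): no genotype consistent with that phenotype can produce a type-A Rh+ child with a type-AB mother.
Rohan (type O, Rh-): no genotype consistent with that phenotype can produce a type-A Rh+ child with a type-AB mother.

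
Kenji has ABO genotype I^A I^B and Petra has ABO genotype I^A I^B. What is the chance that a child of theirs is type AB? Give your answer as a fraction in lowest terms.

ABO cross I^A I^B × I^A I^B → offspring phenotypes: 1/4 A, 1/4 B, 1/2 AB.
So P(type AB) = 1/2.

1/2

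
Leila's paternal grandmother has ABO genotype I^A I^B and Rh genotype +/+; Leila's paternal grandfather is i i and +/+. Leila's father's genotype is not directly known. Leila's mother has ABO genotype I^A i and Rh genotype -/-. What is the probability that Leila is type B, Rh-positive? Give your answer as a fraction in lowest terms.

Leila's father's ABO genotype from I^A I^B × i i: 1/2 I^A i, 1/2 I^B i.
Crossing each possibility with the mother I^A i and summing P(type B): 1/2·0 + 1/2·1/4 = 1/8.
Similarly for Rh via the father's Rh distribution: P(Rh+) = 1.
Independent loci: 1/8 × 1 = 1/8.

1/8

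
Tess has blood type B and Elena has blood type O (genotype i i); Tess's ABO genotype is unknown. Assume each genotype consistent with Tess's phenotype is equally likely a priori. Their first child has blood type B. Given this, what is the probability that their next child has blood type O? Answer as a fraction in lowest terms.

Possible genotypes: Tess ∈ {I^B I^B, I^B i}; Elena ∈ {i i}.
Weight each parental genotype pair by prior × P(type-B child):
  I^B I^B × i i: posterior weight 2/3; P(next child type O) = 0.
  I^B i × i i: posterior weight 1/3; P(next child type O) = 1/2.
Weighted sum = 1/6.

1/6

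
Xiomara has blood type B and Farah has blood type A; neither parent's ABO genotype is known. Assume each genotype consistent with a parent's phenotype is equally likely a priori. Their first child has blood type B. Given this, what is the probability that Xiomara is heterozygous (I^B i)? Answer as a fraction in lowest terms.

1/3

Possible genotypes: Xiomara ∈ {I^B I^B, I^B i}; Farah ∈ {I^A I^A, I^A i}.
Weight each parental genotype pair by prior × P(type-B child):
  I^B I^B × I^A i: posterior weight 2/3.
  I^B i × I^A i: posterior weight 1/3.
Sum the posterior weight over pairs where Xiomara is I^B i: 1/3.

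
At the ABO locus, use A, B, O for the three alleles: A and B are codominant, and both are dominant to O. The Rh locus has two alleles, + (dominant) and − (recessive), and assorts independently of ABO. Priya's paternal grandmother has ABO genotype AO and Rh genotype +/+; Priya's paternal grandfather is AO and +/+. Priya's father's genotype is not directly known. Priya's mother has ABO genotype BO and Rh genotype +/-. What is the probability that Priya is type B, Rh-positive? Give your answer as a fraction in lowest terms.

1/4

Priya's father's ABO genotype from AO × AO: 1/4 AA, 1/2 AO, 1/4 OO.
Crossing each possibility with the mother BO and summing P(type B): 1/4·0 + 1/2·1/4 + 1/4·1/2 = 1/4.
Similarly for Rh via the father's Rh distribution: P(Rh+) = 1.
Independent loci: 1/4 × 1 = 1/4.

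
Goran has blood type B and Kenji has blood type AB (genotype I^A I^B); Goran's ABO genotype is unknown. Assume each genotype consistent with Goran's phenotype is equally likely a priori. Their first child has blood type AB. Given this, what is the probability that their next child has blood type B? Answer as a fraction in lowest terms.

1/2

Possible genotypes: Goran ∈ {I^B I^B, I^B i}; Kenji ∈ {I^A I^B}.
Weight each parental genotype pair by prior × P(type-AB child):
  I^B I^B × I^A I^B: posterior weight 2/3; P(next child type B) = 1/2.
  I^B i × I^A I^B: posterior weight 1/3; P(next child type B) = 1/2.
Weighted sum = 1/2.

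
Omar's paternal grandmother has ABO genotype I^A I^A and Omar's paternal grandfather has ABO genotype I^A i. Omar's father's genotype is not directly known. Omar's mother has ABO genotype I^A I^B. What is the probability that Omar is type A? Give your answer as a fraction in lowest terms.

1/2

Omar's father's ABO genotype from I^A I^A × I^A i: 1/2 I^A I^A, 1/2 I^A i.
Crossing each possibility with the mother I^A I^B and summing P(type A): 1/2·1/2 + 1/2·1/2 = 1/2.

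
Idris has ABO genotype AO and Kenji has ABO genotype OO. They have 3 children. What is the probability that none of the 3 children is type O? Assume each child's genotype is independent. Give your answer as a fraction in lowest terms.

ABO cross AO × OO → 1/2 O, 1/2 A.
So P(type O) = 1/2 per child.
P(not type O) = 1/2 for one child; (1/2)^3 = 1/8.

1/8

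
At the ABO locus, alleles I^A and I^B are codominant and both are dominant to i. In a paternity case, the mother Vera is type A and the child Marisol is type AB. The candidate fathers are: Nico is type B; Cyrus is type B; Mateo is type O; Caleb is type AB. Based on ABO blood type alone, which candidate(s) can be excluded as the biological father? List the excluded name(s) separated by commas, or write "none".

Mateo

A candidate is excluded only if no genotype consistent with his phenotype could produce a type AB child with a type A mother.
Mateo (type O): no genotype consistent with that phenotype can produce a type-AB child with a type-A mother.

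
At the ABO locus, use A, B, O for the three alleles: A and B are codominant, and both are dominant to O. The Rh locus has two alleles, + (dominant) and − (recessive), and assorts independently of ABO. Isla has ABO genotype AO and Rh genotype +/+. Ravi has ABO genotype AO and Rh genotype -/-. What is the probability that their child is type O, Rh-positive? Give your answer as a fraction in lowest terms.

1/4

ABO cross AO × AO → offspring phenotypes: 1/4 O, 3/4 A.
Rh cross +/+ × -/- → 1 Rh+.
Independent loci: P(type O, Rh-positive) = 1/4 × 1 = 1/4.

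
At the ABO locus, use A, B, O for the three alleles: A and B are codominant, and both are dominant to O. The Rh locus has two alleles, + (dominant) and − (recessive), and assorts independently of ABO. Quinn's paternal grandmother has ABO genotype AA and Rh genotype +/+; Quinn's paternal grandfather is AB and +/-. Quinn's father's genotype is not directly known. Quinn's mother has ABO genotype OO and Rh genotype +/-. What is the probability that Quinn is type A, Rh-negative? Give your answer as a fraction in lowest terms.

3/32

Quinn's father's ABO genotype from AA × AB: 1/2 AA, 1/2 AB.
Crossing each possibility with the mother OO and summing P(type A): 1/2·1 + 1/2·1/2 = 3/4.
Similarly for Rh via the father's Rh distribution: P(Rh-) = 1/8.
Independent loci: 3/4 × 1/8 = 3/32.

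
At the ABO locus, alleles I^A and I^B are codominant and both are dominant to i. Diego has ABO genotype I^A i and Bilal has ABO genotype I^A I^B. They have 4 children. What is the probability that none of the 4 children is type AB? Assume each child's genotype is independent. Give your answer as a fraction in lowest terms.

ABO cross I^A i × I^A I^B → 1/2 A, 1/4 B, 1/4 AB.
So P(type AB) = 1/4 per child.
P(not type AB) = 3/4 for one child; (3/4)^4 = 81/256.

81/256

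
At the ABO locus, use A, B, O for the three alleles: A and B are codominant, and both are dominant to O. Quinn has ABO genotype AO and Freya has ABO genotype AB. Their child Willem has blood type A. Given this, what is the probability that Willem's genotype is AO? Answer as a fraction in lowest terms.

Cross AO × AB → 1/4 AA, 1/4 AB, 1/4 AO, 1/4 BO.
Type-A genotypes among offspring: AA (1/4), AO (1/4); total 1/2.
P(AO | type A) = (1/4) / (1/2) = 1/2.

1/2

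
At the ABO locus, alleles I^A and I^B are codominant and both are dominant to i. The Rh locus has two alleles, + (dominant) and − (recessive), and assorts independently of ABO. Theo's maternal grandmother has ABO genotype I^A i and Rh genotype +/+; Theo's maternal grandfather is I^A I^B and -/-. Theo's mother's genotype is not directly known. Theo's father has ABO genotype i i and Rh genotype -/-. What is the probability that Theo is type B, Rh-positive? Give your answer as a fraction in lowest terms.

1/8

Theo's mother's ABO genotype from I^A i × I^A I^B: 1/4 I^A I^A, 1/4 I^A I^B, 1/4 I^A i, 1/4 I^B i.
Crossing each possibility with the father i i and summing P(type B): 1/4·0 + 1/4·1/2 + 1/4·0 + 1/4·1/2 = 1/4.
Similarly for Rh via the mother's Rh distribution: P(Rh+) = 1/2.
Independent loci: 1/4 × 1/2 = 1/8.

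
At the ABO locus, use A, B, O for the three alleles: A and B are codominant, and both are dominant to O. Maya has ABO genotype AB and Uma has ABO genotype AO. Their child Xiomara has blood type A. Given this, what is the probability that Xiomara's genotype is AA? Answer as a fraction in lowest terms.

Cross AB × AO → 1/4 AA, 1/4 AB, 1/4 AO, 1/4 BO.
Type-A genotypes among offspring: AA (1/4), AO (1/4); total 1/2.
P(AA | type A) = (1/4) / (1/2) = 1/2.

1/2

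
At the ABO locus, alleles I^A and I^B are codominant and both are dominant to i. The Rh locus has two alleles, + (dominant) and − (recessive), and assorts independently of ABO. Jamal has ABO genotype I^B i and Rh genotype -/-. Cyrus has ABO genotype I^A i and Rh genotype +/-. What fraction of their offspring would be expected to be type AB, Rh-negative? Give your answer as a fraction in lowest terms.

ABO cross I^B i × I^A i → offspring phenotypes: 1/4 O, 1/4 A, 1/4 B, 1/4 AB.
Rh cross -/- × +/- → 1/2 Rh+, 1/2 Rh-.
Independent loci: P(type AB, Rh-negative) = 1/4 × 1/2 = 1/8.

1/8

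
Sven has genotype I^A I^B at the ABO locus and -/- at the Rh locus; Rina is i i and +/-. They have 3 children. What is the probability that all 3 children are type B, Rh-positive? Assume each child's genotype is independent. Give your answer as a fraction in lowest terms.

1/64

ABO cross I^A I^B × i i → 1/2 A, 1/2 B.
Rh cross -/- × +/- → 1/2 Rh+, 1/2 Rh-; so P(type B, Rh-positive) = 1/2 × 1/2 = 1/4 per child.
All 3 independent: (1/4)^3 = 1/64.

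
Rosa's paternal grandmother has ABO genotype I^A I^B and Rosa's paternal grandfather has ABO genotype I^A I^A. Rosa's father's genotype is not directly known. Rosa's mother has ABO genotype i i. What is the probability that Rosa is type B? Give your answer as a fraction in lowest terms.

1/4

Rosa's father's ABO genotype from I^A I^B × I^A I^A: 1/2 I^A I^A, 1/2 I^A I^B.
Crossing each possibility with the mother i i and summing P(type B): 1/2·0 + 1/2·1/2 = 1/4.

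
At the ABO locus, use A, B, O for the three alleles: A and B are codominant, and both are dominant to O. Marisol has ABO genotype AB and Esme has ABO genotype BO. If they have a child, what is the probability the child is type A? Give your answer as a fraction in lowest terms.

ABO cross AB × BO → offspring phenotypes: 1/4 A, 1/2 B, 1/4 AB.
So P(type A) = 1/4.

1/4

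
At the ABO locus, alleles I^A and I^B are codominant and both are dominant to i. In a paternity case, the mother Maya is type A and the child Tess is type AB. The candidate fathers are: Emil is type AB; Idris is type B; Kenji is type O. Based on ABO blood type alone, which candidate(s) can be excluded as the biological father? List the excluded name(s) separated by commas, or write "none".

Kenji

A candidate is excluded only if no genotype consistent with his phenotype could produce a type AB child with a type A mother.
Kenji (type O): no genotype consistent with that phenotype can produce a type-AB child with a type-A mother.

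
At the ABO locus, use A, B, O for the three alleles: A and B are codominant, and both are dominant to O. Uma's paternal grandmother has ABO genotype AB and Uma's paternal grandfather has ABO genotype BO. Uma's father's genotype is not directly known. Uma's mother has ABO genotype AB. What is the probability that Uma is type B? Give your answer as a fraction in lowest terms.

3/8

Uma's father's ABO genotype from AB × BO: 1/4 AB, 1/4 AO, 1/4 BB, 1/4 BO.
Crossing each possibility with the mother AB and summing P(type B): 1/4·1/4 + 1/4·1/4 + 1/4·1/2 + 1/4·1/2 = 3/8.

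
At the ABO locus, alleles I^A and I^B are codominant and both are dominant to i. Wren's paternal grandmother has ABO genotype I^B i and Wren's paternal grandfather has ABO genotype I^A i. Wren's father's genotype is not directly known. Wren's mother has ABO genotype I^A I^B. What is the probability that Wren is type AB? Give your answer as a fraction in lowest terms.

1/4

Wren's father's ABO genotype from I^B i × I^A i: 1/4 I^A I^B, 1/4 I^A i, 1/4 I^B i, 1/4 i i.
Crossing each possibility with the mother I^A I^B and summing P(type AB): 1/4·1/2 + 1/4·1/4 + 1/4·1/4 + 1/4·0 = 1/4.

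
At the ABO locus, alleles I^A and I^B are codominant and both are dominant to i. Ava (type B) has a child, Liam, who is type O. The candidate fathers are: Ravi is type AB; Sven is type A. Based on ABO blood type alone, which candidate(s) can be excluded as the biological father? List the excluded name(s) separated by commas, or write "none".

Ravi

A candidate is excluded only if no genotype consistent with his phenotype could produce a type O child with a type B mother.
Ravi (type AB): no genotype consistent with that phenotype can produce a type-O child with a type-B mother.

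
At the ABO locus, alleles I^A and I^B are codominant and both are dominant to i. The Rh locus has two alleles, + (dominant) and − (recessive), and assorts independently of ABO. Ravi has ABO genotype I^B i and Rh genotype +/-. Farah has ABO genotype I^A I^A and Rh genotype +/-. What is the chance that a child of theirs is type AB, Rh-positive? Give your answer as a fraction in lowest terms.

3/8

ABO cross I^B i × I^A I^A → offspring phenotypes: 1/2 A, 1/2 AB.
Rh cross +/- × +/- → 3/4 Rh+, 1/4 Rh-.
Independent loci: P(type AB, Rh-positive) = 1/2 × 3/4 = 3/8.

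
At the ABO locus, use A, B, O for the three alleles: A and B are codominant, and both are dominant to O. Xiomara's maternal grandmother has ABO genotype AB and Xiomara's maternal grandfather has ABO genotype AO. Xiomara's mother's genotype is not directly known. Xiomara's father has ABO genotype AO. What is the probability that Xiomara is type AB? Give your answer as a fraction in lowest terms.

Xiomara's mother's ABO genotype from AB × AO: 1/4 AA, 1/4 AB, 1/4 AO, 1/4 BO.
Crossing each possibility with the father AO and summing P(type AB): 1/4·0 + 1/4·1/4 + 1/4·0 + 1/4·1/4 = 1/8.

1/8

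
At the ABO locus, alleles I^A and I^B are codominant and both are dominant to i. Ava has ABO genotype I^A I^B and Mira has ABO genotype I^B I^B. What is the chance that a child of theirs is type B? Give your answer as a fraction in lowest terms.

ABO cross I^A I^B × I^B I^B → offspring phenotypes: 1/2 B, 1/2 AB.
So P(type B) = 1/2.

1/2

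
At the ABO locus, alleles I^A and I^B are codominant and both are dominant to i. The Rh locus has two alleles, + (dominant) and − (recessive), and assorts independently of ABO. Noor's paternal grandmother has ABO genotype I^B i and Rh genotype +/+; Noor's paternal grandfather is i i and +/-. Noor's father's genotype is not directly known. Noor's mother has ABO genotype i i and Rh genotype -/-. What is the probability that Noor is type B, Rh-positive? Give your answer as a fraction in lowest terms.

3/16

Noor's father's ABO genotype from I^B i × i i: 1/2 I^B i, 1/2 i i.
Crossing each possibility with the mother i i and summing P(type B): 1/2·1/2 + 1/2·0 = 1/4.
Similarly for Rh via the father's Rh distribution: P(Rh+) = 3/4.
Independent loci: 1/4 × 3/4 = 3/16.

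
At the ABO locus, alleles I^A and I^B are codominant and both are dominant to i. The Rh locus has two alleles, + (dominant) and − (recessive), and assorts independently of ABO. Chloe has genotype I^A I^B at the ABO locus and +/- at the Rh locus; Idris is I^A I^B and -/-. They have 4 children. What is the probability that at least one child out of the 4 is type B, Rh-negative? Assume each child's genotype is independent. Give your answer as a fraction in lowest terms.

1695/4096

ABO cross I^A I^B × I^A I^B → 1/4 A, 1/4 B, 1/2 AB.
Rh cross +/- × -/- → 1/2 Rh+, 1/2 Rh-; so P(type B, Rh-negative) = 1/4 × 1/2 = 1/8 per child.
P(none) = (7/8)^4 = 2401/4096; P(at least one) = 1 − 2401/4096 = 1695/4096.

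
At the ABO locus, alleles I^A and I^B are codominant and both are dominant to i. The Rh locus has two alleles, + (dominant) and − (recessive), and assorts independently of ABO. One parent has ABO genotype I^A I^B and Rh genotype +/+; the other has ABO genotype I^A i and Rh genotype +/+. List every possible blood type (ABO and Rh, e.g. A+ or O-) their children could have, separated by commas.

Gametes from I^A I^B × I^A i give offspring ABO genotypes I^A I^A, I^A I^B, I^A i, I^B i, i.e. phenotypes A, B, AB.
Rh cross +/+ × +/+ → phenotypes Rh+.
Combining independently: A+, B+, AB+.

A+, B+, AB+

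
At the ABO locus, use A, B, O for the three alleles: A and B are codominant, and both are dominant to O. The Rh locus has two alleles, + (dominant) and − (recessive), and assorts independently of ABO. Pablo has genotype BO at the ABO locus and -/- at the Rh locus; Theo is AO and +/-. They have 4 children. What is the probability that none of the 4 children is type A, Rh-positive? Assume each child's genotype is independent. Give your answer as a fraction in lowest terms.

ABO cross BO × AO → 1/4 O, 1/4 A, 1/4 B, 1/4 AB.
Rh cross -/- × +/- → 1/2 Rh+, 1/2 Rh-; so P(type A, Rh-positive) = 1/4 × 1/2 = 1/8 per child.
P(not type A, Rh-positive) = 7/8 for one child; (7/8)^4 = 2401/4096.

2401/4096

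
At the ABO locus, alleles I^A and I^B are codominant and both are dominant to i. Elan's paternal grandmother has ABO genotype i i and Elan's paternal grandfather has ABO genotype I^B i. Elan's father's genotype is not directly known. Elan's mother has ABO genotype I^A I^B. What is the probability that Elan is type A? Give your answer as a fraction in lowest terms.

Elan's father's ABO genotype from i i × I^B i: 1/2 I^B i, 1/2 i i.
Crossing each possibility with the mother I^A I^B and summing P(type A): 1/2·1/4 + 1/2·1/2 = 3/8.

3/8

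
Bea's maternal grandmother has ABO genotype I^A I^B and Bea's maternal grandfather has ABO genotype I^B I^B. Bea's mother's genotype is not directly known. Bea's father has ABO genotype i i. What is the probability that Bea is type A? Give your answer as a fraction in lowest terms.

Bea's mother's ABO genotype from I^A I^B × I^B I^B: 1/2 I^A I^B, 1/2 I^B I^B.
Crossing each possibility with the father i i and summing P(type A): 1/2·1/2 + 1/2·0 = 1/4.

1/4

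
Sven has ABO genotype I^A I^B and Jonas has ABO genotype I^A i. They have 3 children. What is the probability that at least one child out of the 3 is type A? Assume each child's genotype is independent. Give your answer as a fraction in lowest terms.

7/8

ABO cross I^A I^B × I^A i → 1/2 A, 1/4 B, 1/4 AB.
So P(type A) = 1/2 per child.
P(none) = (1/2)^3 = 1/8; P(at least one) = 1 − 1/8 = 7/8.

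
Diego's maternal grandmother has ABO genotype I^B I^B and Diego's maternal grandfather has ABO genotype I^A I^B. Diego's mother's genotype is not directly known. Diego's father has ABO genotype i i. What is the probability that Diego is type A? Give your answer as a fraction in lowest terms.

1/4

Diego's mother's ABO genotype from I^B I^B × I^A I^B: 1/2 I^A I^B, 1/2 I^B I^B.
Crossing each possibility with the father i i and summing P(type A): 1/2·1/2 + 1/2·0 = 1/4.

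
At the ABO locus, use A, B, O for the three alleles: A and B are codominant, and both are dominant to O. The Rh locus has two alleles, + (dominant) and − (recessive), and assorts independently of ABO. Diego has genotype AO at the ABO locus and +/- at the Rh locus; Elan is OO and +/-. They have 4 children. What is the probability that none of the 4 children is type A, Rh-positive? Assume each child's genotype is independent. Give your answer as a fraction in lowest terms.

ABO cross AO × OO → 1/2 O, 1/2 A.
Rh cross +/- × +/- → 3/4 Rh+, 1/4 Rh-; so P(type A, Rh-positive) = 1/2 × 3/4 = 3/8 per child.
P(not type A, Rh-positive) = 5/8 for one child; (5/8)^4 = 625/4096.

625/4096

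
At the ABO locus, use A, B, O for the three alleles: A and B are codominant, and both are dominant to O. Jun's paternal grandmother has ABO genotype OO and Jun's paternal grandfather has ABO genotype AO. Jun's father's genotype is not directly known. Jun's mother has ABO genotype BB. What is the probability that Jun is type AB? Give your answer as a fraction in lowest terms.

Jun's father's ABO genotype from OO × AO: 1/2 AO, 1/2 OO.
Crossing each possibility with the mother BB and summing P(type AB): 1/2·1/2 + 1/2·0 = 1/4.

1/4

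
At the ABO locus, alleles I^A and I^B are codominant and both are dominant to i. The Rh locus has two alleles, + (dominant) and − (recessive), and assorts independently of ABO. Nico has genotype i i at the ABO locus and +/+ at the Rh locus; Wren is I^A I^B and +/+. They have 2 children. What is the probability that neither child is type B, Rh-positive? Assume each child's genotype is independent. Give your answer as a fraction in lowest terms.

1/4

ABO cross i i × I^A I^B → 1/2 A, 1/2 B.
Rh cross +/+ × +/+ → 1 Rh+; so P(type B, Rh-positive) = 1/2 × 1 = 1/2 per child.
P(not type B, Rh-positive) = 1/2 for one child; (1/2)^2 = 1/4.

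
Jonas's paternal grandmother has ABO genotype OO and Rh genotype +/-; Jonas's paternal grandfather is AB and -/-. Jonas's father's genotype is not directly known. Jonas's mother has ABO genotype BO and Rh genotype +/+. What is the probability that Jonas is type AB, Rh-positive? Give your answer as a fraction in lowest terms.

1/8

Jonas's father's ABO genotype from OO × AB: 1/2 AO, 1/2 BO.
Crossing each possibility with the mother BO and summing P(type AB): 1/2·1/4 + 1/2·0 = 1/8.
Similarly for Rh via the father's Rh distribution: P(Rh+) = 1.
Independent loci: 1/8 × 1 = 1/8.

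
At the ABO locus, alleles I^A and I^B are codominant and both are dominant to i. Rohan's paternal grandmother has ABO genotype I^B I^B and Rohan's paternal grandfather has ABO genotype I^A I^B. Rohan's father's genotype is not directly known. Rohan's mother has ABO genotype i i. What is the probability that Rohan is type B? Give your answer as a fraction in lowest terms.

3/4

Rohan's father's ABO genotype from I^B I^B × I^A I^B: 1/2 I^A I^B, 1/2 I^B I^B.
Crossing each possibility with the mother i i and summing P(type B): 1/2·1/2 + 1/2·1 = 3/4.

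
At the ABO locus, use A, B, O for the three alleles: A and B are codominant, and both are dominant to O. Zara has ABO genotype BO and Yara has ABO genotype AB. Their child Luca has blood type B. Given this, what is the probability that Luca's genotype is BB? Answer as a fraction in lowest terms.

Cross BO × AB → 1/4 AB, 1/4 AO, 1/4 BB, 1/4 BO.
Type-B genotypes among offspring: BB (1/4), BO (1/4); total 1/2.
P(BB | type B) = (1/4) / (1/2) = 1/2.

1/2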